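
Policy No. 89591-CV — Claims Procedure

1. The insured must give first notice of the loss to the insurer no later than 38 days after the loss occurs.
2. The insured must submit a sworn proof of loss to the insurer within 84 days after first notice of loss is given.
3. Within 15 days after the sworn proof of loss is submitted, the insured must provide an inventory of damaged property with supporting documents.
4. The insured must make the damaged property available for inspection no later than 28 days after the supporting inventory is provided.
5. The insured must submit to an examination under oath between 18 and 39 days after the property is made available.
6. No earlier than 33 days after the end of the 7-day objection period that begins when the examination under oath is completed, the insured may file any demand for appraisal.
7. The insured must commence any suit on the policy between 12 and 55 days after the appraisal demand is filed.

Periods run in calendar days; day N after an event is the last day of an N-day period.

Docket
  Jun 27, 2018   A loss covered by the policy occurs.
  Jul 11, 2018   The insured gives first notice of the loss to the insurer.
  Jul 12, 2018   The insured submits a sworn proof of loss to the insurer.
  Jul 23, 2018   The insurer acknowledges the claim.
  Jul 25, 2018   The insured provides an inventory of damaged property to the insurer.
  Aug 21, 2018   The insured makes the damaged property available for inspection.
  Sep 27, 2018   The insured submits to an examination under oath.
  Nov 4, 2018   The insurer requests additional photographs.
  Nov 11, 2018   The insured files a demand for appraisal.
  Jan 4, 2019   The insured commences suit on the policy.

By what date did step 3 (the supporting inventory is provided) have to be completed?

Jul 27, 2018

Step 3 runs from Jul 12, 2018, when the sworn proof of loss is submitted. 15 days after Jul 12, 2018 is Jul 27, 2018.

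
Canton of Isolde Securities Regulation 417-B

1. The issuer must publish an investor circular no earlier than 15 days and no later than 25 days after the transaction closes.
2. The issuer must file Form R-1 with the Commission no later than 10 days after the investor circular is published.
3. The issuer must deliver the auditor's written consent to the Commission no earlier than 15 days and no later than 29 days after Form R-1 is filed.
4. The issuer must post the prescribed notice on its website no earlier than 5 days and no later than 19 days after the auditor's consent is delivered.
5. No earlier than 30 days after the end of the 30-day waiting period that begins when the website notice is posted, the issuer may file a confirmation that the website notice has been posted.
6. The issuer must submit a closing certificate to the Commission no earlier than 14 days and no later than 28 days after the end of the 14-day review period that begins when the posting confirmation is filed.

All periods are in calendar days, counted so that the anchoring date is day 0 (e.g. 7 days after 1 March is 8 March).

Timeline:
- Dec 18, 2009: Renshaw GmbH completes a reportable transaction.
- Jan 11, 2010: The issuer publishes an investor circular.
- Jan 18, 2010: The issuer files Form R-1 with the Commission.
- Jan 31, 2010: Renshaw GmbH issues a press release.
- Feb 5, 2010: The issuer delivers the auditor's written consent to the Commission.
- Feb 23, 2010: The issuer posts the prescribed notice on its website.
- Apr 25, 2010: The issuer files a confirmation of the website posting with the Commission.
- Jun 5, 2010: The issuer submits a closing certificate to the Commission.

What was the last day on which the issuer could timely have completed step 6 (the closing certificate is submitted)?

The posting confirmation is filed on Apr 25, 2010; the 14-day review period therefore ends May 9, 2010, and step 6 runs from that date. The window is 14–28 days after May 9, 2010; it closes on Jun 6, 2010.

Jun 6, 2010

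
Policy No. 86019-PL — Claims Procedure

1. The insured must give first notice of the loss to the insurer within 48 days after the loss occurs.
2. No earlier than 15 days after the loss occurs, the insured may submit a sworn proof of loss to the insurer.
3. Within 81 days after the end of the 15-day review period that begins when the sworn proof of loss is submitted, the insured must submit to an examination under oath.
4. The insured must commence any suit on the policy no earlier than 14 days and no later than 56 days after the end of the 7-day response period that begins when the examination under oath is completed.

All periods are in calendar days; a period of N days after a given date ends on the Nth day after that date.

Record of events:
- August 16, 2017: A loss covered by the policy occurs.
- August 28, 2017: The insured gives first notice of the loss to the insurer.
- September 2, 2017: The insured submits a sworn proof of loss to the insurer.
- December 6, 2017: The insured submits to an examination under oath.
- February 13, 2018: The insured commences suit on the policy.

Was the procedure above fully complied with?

Step 1: 48 days after August 16, 2017 (when the loss occurs) is October 3, 2017; done August 28, 2017 — timely.
Step 2: the earliest permitted date is 15 days after August 16, 2017 (when the loss occurs), i.e. August 31, 2017; September 2, 2017 is on or after that date.
Step 3: 81 days after September 17, 2017 (end of the 15-day review period, which began when the sworn proof of loss is submitted on September 2, 2017) is December 7, 2017; December 6, 2017 is within that limit.
Step 4: the window is 14–56 days after December 13, 2017 (end of the 7-day response period, which began when the examination under oath is completed on December 6, 2017), so December 27, 2017 through February 7, 2018; February 13, 2018 is 6 days past the end of the window.
That is the first point of non-compliance.

No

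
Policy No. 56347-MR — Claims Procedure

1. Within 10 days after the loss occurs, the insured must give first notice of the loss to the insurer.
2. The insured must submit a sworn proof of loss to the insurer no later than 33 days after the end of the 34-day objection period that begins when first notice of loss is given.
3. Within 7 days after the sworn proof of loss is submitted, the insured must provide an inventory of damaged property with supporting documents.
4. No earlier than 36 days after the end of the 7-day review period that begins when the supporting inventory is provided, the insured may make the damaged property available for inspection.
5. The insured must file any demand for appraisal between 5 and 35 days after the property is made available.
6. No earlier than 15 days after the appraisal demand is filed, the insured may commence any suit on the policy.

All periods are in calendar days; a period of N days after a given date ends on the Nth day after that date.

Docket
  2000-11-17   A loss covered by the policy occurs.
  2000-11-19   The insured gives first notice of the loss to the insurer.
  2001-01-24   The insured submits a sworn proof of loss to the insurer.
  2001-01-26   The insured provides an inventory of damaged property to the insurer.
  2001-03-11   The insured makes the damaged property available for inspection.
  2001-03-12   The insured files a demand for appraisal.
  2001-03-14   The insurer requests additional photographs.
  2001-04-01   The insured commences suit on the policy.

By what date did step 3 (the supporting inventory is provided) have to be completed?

2001-01-31

Step 3 runs from 2001-01-24, when the sworn proof of loss is submitted. 7 days after 2001-01-24 is 2001-01-31.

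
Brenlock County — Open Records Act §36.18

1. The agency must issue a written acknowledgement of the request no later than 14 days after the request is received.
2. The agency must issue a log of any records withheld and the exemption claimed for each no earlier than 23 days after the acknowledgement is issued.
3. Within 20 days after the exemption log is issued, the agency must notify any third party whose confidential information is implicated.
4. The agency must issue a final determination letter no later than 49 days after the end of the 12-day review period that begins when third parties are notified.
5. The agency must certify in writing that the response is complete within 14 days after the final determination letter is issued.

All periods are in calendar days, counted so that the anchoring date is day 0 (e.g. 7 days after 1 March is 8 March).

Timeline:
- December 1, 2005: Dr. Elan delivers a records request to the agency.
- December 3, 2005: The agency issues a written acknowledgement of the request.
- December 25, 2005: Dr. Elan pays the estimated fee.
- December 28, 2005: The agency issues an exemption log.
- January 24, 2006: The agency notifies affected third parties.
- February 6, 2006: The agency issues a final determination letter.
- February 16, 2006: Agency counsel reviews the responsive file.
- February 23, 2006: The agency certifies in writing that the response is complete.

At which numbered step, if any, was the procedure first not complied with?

Step 3

Step 1 — counting 14 days from December 1, 2005 (when the request is received) gives a deadline of December 15, 2005; December 3, 2005 is within that limit.
Step 2 — must wait 23 days from December 3, 2005 (when the acknowledgement is issued), so not before December 26, 2005; December 28, 2005 is on or after that date.
Step 3 — counting 20 days from December 28, 2005 (when the exemption log is issued) gives a deadline of January 17, 2006; done January 24, 2006 — 7 days late.
No need to go further; step 3 was not satisfied.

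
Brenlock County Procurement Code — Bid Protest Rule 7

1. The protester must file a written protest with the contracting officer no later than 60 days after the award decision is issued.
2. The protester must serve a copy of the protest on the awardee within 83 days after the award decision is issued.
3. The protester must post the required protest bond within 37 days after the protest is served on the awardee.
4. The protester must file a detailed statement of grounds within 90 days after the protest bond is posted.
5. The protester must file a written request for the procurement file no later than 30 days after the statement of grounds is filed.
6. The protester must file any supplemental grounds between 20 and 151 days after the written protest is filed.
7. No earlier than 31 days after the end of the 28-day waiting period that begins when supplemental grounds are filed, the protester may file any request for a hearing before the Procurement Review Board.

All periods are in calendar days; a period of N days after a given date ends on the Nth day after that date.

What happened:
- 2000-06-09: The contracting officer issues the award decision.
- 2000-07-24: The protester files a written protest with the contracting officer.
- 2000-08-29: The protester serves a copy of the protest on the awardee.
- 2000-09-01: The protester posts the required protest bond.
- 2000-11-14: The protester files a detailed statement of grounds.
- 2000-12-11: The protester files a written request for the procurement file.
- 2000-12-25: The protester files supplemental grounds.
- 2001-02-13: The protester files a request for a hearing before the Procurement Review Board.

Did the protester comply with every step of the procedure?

Step 1: 60 days after 2000-06-09 (when the award decision is issued) is 2000-08-08; 2000-07-24 is within that limit.
Step 2: 83 days after 2000-06-09 (when the award decision is issued) is 2000-08-31; completed 2000-08-29, before the deadline.
Step 3: 37 days after 2000-08-29 (when the protest is served on the awardee) is 2000-10-05; done 2000-09-01 — timely.
Step 4: 90 days after 2000-09-01 (when the protest bond is posted) is 2000-11-30; completed 2000-11-14, before the deadline.
Step 5: 30 days after 2000-11-14 (when the statement of grounds is filed) is 2000-12-14; done 2000-12-11 — timely.
Step 6: the window is 20–151 days after 2000-07-24 (when the written protest is filed), so 2000-08-13 through 2000-12-22; done 2000-12-25 — 3 days after the window closed.
That is the first point of non-compliance.

No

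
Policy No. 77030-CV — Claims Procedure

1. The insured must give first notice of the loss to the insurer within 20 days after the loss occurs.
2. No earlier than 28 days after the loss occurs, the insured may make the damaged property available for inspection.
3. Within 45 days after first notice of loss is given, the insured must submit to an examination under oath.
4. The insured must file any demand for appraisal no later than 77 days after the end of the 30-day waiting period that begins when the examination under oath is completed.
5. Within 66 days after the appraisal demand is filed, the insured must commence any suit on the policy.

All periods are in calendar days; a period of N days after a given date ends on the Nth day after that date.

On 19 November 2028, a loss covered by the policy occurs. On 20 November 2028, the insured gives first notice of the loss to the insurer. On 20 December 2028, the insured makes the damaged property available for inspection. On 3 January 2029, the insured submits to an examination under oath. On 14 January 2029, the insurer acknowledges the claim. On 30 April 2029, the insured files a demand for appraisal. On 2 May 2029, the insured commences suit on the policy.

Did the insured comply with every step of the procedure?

No

Step 1: 20 days after 19 November 2028 (when the loss occurs) is 9 December 2028; completed 20 November 2028, before the deadline.
Step 2: the earliest permitted date is 28 days after 19 November 2028 (when the loss occurs), i.e. 17 December 2028; done 20 December 2028 — permitted.
Step 3: 45 days after 20 November 2028 (when first notice of loss is given) is 4 January 2029; done 3 January 2029 — timely.
Step 4: 77 days after 2 February 2029 (end of the 30-day waiting period, which began when the examination under oath is completed on 3 January 2029) is 20 April 2029; 30 April 2029 misses that deadline by 10 days.
No need to go further; step 4 was not satisfied.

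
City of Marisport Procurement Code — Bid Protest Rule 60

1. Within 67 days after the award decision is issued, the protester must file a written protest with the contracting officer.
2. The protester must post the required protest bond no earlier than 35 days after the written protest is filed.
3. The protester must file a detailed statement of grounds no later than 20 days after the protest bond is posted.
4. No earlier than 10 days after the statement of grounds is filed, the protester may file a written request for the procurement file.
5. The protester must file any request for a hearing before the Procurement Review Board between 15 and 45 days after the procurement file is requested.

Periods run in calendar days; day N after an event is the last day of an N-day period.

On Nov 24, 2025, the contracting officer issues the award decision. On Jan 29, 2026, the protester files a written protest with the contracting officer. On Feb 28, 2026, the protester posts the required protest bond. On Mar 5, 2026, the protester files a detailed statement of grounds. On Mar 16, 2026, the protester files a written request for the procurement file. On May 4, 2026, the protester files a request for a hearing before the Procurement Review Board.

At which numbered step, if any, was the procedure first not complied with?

Step 2

Step 1 — counting 67 days from Nov 24, 2025 (when the award decision is issued) gives a deadline of Jan 30, 2026; Jan 29, 2026 is within that limit.
Step 2 — must wait 35 days from Jan 29, 2026 (when the written protest is filed), so not before Mar 5, 2026; acted on Feb 28, 2026, 5 days prematurely.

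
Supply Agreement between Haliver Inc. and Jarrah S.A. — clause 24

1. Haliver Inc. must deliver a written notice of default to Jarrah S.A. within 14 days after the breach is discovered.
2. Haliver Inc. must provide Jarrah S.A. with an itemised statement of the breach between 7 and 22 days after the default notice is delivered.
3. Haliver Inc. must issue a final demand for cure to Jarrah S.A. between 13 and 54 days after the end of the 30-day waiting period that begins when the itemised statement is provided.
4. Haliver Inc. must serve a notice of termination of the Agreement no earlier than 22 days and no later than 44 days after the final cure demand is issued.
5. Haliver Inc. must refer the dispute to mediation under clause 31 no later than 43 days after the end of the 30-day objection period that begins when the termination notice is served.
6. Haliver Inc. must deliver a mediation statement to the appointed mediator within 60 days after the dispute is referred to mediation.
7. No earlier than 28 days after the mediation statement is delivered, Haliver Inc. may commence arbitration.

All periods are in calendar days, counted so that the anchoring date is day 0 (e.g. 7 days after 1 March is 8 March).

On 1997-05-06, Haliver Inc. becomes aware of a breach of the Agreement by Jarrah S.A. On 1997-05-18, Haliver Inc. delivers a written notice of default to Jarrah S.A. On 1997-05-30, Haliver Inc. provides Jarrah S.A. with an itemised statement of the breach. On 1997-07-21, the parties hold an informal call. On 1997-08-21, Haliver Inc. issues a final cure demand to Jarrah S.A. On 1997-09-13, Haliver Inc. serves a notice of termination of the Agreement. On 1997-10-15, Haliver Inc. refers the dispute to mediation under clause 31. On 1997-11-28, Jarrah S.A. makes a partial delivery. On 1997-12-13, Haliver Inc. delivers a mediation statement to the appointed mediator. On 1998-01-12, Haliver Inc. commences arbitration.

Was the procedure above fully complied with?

Step 1: 14 days after 1997-05-06 (when the breach is discovered) is 1997-05-20; completed 1997-05-18, before the deadline.
Step 2: the window is 7–22 days after 1997-05-18 (when the default notice is delivered), so 1997-05-25 through 1997-06-09; done 1997-05-30, which is between those dates.
Step 3: the window is 13–54 days after 1997-06-29 (end of the 30-day waiting period, which began when the itemised statement is provided on 1997-05-30), so 1997-07-12 through 1997-08-22; done 1997-08-21, which is between those dates.
Step 4: the window is 22–44 days after 1997-08-21 (when the final cure demand is issued), so 1997-09-12 through 1997-10-04; done 1997-09-13 — within the window.
Step 5: 43 days after 1997-10-13 (end of the 30-day objection period, which began when the termination notice is served on 1997-09-13) is 1997-11-25; completed 1997-10-15, before the deadline.
Step 6: 60 days after 1997-10-15 (when the dispute is referred to mediation) is 1997-12-14; completed 1997-12-13, before the deadline.
Step 7: the earliest permitted date is 28 days after 1997-12-13 (when the mediation statement is delivered), i.e. 1998-01-10; done 1998-01-12, after the minimum wait.

Yes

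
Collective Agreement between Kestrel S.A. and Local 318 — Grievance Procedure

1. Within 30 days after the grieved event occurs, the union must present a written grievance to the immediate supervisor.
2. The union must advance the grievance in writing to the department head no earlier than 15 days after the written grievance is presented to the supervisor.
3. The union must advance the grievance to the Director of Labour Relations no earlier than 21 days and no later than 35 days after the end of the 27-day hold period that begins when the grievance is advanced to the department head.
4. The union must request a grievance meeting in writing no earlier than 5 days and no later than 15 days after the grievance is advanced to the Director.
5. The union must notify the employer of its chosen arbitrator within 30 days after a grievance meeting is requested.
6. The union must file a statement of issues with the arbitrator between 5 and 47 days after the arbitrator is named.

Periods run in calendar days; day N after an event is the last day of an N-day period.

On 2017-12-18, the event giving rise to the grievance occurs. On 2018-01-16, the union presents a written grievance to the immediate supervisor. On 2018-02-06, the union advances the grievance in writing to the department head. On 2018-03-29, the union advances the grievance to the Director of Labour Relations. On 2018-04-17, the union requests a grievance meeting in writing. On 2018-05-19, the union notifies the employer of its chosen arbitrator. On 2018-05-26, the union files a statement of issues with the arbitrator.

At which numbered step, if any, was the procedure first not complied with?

Step 1: 30 days after 2017-12-18 (when the grieved event occurs) is 2018-01-17; done 2018-01-16 — timely.
Step 2: the earliest permitted date is 15 days after 2018-01-16 (when the written grievance is presented to the supervisor), i.e. 2018-01-31; 2018-02-06 is on or after that date.
Step 3: the window is 21–35 days after 2018-03-05 (end of the 27-day hold period, which began when the grievance is advanced to the department head on 2018-02-06), so 2018-03-26 through 2018-04-09; done 2018-03-29 — within the window.
Step 4: the window is 5–15 days after 2018-03-29 (when the grievance is advanced to the Director), so 2018-04-03 through 2018-04-13; done 2018-04-17 — 4 days after the window closed.
The procedure was therefore not followed at step 4.

Step 4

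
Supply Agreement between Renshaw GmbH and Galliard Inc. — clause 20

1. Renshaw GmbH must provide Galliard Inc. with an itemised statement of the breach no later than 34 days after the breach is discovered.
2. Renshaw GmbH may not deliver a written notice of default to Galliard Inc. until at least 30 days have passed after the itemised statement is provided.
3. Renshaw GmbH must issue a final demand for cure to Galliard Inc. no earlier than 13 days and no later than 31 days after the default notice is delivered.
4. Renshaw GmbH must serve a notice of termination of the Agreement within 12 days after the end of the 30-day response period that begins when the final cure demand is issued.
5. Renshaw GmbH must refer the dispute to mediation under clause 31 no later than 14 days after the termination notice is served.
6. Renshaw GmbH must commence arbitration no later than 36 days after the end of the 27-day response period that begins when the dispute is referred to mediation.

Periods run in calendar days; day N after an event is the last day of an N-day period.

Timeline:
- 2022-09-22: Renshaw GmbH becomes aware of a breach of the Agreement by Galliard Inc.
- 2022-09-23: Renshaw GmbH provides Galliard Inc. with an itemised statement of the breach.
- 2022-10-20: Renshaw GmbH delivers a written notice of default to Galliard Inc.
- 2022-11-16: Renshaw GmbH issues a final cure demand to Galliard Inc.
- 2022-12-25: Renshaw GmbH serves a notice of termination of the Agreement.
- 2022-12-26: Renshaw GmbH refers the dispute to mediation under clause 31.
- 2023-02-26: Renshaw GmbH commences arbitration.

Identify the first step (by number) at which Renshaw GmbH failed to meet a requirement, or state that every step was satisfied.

Step 1: 34 days after 2022-09-22 (when the breach is discovered) is 2022-10-26; completed 2022-09-23, before the deadline.
Step 2: the earliest permitted date is 30 days after 2022-09-23 (when the itemised statement is provided), i.e. 2022-10-23; acted on 2022-10-20, 3 days prematurely.
The analysis stops there.

Step 2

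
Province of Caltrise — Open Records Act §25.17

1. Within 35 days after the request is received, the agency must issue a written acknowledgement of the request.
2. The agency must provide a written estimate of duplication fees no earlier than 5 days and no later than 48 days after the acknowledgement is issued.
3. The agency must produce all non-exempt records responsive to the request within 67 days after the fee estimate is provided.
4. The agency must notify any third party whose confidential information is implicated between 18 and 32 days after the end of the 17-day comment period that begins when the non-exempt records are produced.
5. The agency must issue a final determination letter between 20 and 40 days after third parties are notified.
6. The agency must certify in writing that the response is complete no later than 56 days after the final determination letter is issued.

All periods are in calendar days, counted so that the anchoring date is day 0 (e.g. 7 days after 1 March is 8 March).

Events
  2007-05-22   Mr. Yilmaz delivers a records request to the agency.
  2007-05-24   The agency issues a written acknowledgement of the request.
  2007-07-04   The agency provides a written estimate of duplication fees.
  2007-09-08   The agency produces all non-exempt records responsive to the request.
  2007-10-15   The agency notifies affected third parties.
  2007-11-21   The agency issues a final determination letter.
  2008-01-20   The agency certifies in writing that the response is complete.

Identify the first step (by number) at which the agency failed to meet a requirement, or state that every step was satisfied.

Step 6

Step 1: 35 days after 2007-05-22 (when the request is received) is 2007-06-26; done 2007-05-24 — timely.
Step 2: the window is 5–48 days after 2007-05-24 (when the acknowledgement is issued), so 2007-05-29 through 2007-07-11; 2007-07-04 falls inside that range.
Step 3: 67 days after 2007-07-04 (when the fee estimate is provided) is 2007-09-09; 2007-09-08 is within that limit.
Step 4: the window is 18–32 days after 2007-09-25 (end of the 17-day comment period, which began when the non-exempt records are produced on 2007-09-08), so 2007-10-13 through 2007-10-27; 2007-10-15 falls inside that range.
Step 5: the window is 20–40 days after 2007-10-15 (when third parties are notified), so 2007-11-04 through 2007-11-24; 2007-11-21 falls inside that range.
Step 6: 56 days after 2007-11-21 (when the final determination letter is issued) is 2008-01-16; not done until 2008-01-20, 4 days after the deadline.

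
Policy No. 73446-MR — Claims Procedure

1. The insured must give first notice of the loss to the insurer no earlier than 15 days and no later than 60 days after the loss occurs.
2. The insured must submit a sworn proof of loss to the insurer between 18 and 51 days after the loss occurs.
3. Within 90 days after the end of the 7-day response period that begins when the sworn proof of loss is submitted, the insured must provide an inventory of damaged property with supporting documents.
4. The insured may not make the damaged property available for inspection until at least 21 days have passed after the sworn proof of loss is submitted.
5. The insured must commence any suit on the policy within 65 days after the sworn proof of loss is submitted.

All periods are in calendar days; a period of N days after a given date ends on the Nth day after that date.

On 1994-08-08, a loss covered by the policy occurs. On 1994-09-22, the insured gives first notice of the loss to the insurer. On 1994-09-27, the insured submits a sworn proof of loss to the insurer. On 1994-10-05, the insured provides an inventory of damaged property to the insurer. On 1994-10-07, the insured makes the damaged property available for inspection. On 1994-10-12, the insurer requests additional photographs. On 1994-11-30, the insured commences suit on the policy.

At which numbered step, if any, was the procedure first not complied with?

Step 4

Step 1: the window is 15–60 days after 1994-08-08 (when the loss occurs), so 1994-08-23 through 1994-10-07; done 1994-09-22, which is between those dates.
Step 2: the window is 18–51 days after 1994-08-08 (when the loss occurs), so 1994-08-26 through 1994-09-28; done 1994-09-27, which is between those dates.
Step 3: 90 days after 1994-10-04 (end of the 7-day response period, which began when the sworn proof of loss is submitted on 1994-09-27) is 1995-01-02; completed 1994-10-05, before the deadline.
Step 4: the earliest permitted date is 21 days after 1994-09-27 (when the sworn proof of loss is submitted), i.e. 1994-10-18; 1994-10-07 is 11 days before the earliest permitted date.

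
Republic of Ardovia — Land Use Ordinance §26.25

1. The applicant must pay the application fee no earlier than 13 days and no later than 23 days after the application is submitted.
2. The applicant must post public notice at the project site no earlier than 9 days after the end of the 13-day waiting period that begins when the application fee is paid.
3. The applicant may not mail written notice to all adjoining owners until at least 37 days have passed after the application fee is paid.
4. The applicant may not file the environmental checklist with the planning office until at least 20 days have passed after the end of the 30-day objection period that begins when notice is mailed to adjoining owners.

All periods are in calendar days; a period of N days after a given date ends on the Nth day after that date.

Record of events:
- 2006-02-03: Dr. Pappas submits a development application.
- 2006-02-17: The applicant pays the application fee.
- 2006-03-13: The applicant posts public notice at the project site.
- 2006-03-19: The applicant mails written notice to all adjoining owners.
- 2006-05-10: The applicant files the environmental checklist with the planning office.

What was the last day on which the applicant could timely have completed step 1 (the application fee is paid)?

Step 1 runs from 2006-02-03, when the application is submitted. The window is 13–23 days after 2006-02-03; it closes on 2006-02-26.

2006-02-26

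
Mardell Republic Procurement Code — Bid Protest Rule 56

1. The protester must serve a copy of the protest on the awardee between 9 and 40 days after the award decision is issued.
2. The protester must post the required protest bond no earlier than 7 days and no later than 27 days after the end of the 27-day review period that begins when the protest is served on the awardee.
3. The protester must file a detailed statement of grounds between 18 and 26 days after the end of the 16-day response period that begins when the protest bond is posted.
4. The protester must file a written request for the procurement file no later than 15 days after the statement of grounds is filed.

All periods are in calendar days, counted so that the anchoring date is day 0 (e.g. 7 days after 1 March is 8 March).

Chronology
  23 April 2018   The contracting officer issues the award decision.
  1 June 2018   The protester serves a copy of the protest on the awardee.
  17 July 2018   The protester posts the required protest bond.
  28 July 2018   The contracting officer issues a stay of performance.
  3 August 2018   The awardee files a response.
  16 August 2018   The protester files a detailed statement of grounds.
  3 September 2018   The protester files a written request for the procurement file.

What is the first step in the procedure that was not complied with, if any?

Step 3

(1) the permitted window runs from 23 April 2018 + 9 = 2 May 2018 to 23 April 2018 + 40 = 2 June 2018; done 1 June 2018 — within the window.
(2) the permitted window runs from 28 June 2018 + 7 = 5 July 2018 to 28 June 2018 + 27 = 25 July 2018; done 17 July 2018 — within the window.
(3) the permitted window runs from 2 August 2018 + 18 = 20 August 2018 to 2 August 2018 + 26 = 28 August 2018; 16 August 2018 is 4 days too early.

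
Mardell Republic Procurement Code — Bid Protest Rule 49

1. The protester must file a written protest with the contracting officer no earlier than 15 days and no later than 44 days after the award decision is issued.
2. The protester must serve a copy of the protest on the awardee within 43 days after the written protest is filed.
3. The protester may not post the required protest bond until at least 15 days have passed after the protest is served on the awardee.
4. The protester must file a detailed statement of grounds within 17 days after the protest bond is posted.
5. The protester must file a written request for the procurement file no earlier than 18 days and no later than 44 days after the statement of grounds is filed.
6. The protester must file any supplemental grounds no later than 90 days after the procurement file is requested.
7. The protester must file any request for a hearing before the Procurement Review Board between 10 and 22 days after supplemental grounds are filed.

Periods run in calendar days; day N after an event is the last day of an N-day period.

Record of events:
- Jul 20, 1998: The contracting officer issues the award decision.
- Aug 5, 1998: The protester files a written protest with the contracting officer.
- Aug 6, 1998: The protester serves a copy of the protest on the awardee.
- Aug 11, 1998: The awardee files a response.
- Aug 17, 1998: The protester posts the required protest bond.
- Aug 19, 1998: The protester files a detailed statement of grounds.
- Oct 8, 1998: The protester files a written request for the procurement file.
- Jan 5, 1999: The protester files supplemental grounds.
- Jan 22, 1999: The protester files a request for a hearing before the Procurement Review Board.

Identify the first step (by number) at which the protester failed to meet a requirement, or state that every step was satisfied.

Step 1: the window is 15–44 days after Jul 20, 1998 (when the award decision is issued), so Aug 4, 1998 through Sep 2, 1998; done Aug 5, 1998, which is between those dates.
Step 2: 43 days after Aug 5, 1998 (when the written protest is filed) is Sep 17, 1998; completed Aug 6, 1998, before the deadline.
Step 3: the earliest permitted date is 15 days after Aug 6, 1998 (when the protest is served on the awardee), i.e. Aug 21, 1998; Aug 17, 1998 is 4 days before the earliest permitted date.
The procedure was therefore not followed at step 3.

Step 3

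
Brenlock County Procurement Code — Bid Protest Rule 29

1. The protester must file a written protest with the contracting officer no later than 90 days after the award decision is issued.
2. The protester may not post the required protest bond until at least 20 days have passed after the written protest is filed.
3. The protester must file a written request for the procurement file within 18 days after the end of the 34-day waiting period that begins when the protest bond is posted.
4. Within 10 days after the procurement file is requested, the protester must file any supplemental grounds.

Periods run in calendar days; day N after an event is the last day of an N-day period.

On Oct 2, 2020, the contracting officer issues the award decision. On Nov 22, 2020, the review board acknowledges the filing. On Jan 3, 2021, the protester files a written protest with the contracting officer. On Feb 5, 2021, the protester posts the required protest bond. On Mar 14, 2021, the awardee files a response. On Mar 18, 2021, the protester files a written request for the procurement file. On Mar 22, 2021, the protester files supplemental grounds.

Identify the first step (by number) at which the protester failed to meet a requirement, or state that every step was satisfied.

Step 1: 90 days after Oct 2, 2020 (when the award decision is issued) is Dec 31, 2020; done Jan 3, 2021 — 3 days late.

Step 1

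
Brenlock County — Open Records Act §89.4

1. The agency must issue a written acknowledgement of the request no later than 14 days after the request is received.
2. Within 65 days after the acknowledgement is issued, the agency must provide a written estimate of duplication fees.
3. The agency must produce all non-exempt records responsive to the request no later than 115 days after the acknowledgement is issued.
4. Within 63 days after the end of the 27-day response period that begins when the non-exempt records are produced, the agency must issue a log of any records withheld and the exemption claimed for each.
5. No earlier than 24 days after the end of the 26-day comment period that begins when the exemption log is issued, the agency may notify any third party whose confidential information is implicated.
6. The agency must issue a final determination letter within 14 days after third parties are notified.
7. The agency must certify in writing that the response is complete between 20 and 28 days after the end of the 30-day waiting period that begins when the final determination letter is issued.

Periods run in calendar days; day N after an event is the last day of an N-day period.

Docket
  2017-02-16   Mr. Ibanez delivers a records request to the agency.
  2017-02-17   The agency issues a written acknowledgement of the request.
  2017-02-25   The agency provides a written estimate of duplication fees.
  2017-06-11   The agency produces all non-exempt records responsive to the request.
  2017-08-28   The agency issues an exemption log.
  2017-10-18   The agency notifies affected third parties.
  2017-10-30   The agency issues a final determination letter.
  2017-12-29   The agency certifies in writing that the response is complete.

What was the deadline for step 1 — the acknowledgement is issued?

2017-03-02

Step 1 runs from 2017-02-16, when the request is received. 14 days after 2017-02-16 is 2017-03-02.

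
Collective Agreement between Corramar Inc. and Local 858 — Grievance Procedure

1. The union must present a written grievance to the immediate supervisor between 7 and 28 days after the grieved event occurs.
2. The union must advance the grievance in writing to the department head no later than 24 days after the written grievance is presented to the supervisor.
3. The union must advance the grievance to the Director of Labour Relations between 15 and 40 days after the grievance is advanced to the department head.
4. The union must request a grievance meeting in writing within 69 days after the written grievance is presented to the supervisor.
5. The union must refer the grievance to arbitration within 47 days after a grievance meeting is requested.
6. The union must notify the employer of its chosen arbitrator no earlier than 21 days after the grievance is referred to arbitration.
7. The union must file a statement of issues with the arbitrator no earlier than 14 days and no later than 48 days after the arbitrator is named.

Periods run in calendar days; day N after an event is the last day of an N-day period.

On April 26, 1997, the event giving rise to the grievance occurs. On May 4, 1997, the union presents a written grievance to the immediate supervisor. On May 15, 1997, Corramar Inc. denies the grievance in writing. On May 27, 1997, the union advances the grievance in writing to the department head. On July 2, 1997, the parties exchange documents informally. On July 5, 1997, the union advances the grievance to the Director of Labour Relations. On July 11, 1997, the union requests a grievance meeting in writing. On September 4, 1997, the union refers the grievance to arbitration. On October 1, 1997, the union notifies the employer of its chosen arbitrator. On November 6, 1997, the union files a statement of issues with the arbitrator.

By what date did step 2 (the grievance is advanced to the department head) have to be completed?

May 28, 1997

Step 2 runs from May 4, 1997, when the written grievance is presented to the supervisor. 24 days after May 4, 1997 is May 28, 1997.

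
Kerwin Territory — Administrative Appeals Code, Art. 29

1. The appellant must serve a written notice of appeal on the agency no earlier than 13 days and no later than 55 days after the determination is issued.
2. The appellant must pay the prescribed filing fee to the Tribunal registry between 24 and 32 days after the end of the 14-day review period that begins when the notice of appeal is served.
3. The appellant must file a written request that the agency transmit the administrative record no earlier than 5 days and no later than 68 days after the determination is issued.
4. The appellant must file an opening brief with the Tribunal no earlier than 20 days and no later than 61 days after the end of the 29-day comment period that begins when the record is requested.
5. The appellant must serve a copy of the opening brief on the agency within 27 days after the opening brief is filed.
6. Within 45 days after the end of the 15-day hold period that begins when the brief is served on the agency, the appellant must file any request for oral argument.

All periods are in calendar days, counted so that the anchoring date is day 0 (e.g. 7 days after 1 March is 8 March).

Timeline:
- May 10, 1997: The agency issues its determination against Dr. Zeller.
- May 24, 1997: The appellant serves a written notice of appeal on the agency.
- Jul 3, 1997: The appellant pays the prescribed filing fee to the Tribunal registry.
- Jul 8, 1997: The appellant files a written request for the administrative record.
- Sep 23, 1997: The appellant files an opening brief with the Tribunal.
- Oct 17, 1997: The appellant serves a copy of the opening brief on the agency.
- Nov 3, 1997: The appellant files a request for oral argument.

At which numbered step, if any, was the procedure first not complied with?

None — every step was satisfied

(1) the permitted window runs from May 10, 1997 + 13 = May 23, 1997 to May 10, 1997 + 55 = Jul 4, 1997; May 24, 1997 falls inside that range.
(2) the permitted window runs from Jun 7, 1997 + 24 = Jul 1, 1997 to Jun 7, 1997 + 32 = Jul 9, 1997; Jul 3, 1997 falls inside that range.
(3) the permitted window runs from May 10, 1997 + 5 = May 15, 1997 to May 10, 1997 + 68 = Jul 17, 1997; done Jul 8, 1997, which is between those dates.
(4) the permitted window runs from Aug 6, 1997 + 20 = Aug 26, 1997 to Aug 6, 1997 + 61 = Oct 6, 1997; Sep 23, 1997 falls inside that range.
(5) due by Sep 23, 1997 + 27 days = Oct 20, 1997; done Oct 17, 1997 — timely.
(6) due by Nov 1, 1997 + 45 days = Dec 16, 1997; completed Nov 3, 1997, before the deadline.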